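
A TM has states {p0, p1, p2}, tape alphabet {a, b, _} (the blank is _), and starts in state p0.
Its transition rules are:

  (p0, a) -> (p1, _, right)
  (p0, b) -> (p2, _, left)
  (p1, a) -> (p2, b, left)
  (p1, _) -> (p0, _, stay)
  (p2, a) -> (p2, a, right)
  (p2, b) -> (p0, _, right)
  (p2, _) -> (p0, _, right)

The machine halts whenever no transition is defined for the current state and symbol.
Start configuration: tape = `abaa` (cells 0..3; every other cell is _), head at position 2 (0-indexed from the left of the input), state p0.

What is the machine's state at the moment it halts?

p0

p0 | ab[a]a   read a → write _, move right, go to p1
p1 | ab_[a]   read a → write b, move left, go to p2
p2 | ab[_]b   read _ → write _, move right, go to p0
p0 | ab_[b]   read b → write _, move left, go to p2
p2 | ab[_]_   read _ → write _, move right, go to p0
p0 | ab_[_]
No transition is defined for (p0, _); M halts in state p0.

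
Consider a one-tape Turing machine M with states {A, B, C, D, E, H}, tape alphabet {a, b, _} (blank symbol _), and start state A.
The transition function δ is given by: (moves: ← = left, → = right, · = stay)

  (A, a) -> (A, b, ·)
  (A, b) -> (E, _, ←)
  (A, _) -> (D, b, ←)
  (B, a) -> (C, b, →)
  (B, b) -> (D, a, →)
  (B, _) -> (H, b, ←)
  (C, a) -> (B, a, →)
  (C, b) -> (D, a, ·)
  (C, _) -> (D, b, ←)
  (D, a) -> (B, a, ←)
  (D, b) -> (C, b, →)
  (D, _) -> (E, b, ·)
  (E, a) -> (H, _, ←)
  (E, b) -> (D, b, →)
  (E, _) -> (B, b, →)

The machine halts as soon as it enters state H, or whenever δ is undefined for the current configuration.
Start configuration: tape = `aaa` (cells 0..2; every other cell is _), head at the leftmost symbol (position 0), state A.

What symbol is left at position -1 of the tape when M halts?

state=A head=0 tape=_[a]aa   (A,a)→(A,b,·)
state=A head=0 tape=_[b]aa   (A,b)→(E,_,←)
state=E head=-1 tape=[_]_aa   (E,_)→(B,b,→)
state=B head=0 tape=b[_]aa   (B,_)→(H,b,←)
state=H head=-1 tape=[b]baa
Cell -1 holds b when M halts.

b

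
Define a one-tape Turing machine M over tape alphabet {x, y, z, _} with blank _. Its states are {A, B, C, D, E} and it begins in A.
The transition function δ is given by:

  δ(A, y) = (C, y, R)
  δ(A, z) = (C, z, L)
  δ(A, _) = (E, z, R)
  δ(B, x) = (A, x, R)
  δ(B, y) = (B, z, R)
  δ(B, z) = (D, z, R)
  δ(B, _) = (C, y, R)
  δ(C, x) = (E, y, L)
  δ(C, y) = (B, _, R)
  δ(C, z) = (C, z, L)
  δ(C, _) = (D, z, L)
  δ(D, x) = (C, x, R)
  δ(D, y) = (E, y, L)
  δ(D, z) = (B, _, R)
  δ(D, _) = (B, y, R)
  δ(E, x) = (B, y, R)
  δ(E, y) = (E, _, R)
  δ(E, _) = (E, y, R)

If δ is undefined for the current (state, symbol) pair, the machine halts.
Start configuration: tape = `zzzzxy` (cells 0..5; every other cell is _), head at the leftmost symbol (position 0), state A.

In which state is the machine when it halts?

E

A | __[z]zzzxy__   read z → write z, move L, go to C
C | _[_]zzzzxy__   read _ → write z, move L, go to D
D | [_]zzzzzxy__   read _ → write y, move R, go to B
B | y[z]zzzzxy__   read z → write z, move R, go to D
D | yz[z]zzzxy__   read z → write _, move R, go to B
B | yz_[z]zzxy__   read z → write z, move R, go to D
D | yz_z[z]zxy__   read z → write _, move R, go to B
B | yz_z_[z]xy__   read z → write z, move R, go to D
D | yz_z_z[x]y__   read x → write x, move R, go to C
C | yz_z_zx[y]__   read y → write _, move R, go to B
B | yz_z_zx_[_]_   read _ → write y, move R, go to C
C | yz_z_zx_y[_]   read _ → write z, move L, go to D
D | yz_z_zx_[y]z   read y → write y, move L, go to E
E | yz_z_zx[_]yz   read _ → write y, move R, go to E
E | yz_z_zxy[y]z   read y → write _, move R, go to E
E | yz_z_zxy_[z]
No transition is defined for (E, z); M halts in state E.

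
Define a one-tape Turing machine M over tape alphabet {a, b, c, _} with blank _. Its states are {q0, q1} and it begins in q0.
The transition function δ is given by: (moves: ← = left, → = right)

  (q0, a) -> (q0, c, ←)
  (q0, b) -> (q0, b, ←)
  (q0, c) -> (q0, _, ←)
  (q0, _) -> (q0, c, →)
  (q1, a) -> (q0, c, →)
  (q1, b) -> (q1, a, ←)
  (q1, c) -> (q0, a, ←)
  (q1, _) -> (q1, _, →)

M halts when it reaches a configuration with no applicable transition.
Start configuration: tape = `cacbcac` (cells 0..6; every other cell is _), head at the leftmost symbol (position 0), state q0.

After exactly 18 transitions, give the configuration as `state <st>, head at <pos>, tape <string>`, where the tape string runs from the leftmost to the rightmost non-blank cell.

state=q0 head=0 tape=___[c]acbcac   (q0,c)→(q0,_,←)
state=q0 head=-1 tape=__[_]_acbcac   (q0,_)→(q0,c,→)
state=q0 head=0 tape=__c[_]acbcac   (q0,_)→(q0,c,→)
state=q0 head=1 tape=__cc[a]cbcac   (q0,a)→(q0,c,←)
state=q0 head=0 tape=__c[c]ccbcac   (q0,c)→(q0,_,←)
state=q0 head=-1 tape=__[c]_ccbcac   (q0,c)→(q0,_,←)
state=q0 head=-2 tape=_[_]__ccbcac   (q0,_)→(q0,c,→)
state=q0 head=-1 tape=_c[_]_ccbcac   (q0,_)→(q0,c,→)
state=q0 head=0 tape=_cc[_]ccbcac   (q0,_)→(q0,c,→)
state=q0 head=1 tape=_ccc[c]cbcac   (q0,c)→(q0,_,←)
state=q0 head=0 tape=_cc[c]_cbcac   (q0,c)→(q0,_,←)
state=q0 head=-1 tape=_c[c]__cbcac   (q0,c)→(q0,_,←)
state=q0 head=-2 tape=_[c]___cbcac   (q0,c)→(q0,_,←)
state=q0 head=-3 tape=[_]____cbcac   (q0,_)→(q0,c,→)
state=q0 head=-2 tape=c[_]___cbcac   (q0,_)→(q0,c,→)
state=q0 head=-1 tape=cc[_]__cbcac   (q0,_)→(q0,c,→)
state=q0 head=0 tape=ccc[_]_cbcac   (q0,_)→(q0,c,→)
state=q0 head=1 tape=cccc[_]cbcac   (q0,_)→(q0,c,→)
state=q0 head=2 tape=ccccc[c]bcac
After 18 steps: state q0, head at 2, tape ccccccbcac.

state q0, head at 2, tape ccccccbcac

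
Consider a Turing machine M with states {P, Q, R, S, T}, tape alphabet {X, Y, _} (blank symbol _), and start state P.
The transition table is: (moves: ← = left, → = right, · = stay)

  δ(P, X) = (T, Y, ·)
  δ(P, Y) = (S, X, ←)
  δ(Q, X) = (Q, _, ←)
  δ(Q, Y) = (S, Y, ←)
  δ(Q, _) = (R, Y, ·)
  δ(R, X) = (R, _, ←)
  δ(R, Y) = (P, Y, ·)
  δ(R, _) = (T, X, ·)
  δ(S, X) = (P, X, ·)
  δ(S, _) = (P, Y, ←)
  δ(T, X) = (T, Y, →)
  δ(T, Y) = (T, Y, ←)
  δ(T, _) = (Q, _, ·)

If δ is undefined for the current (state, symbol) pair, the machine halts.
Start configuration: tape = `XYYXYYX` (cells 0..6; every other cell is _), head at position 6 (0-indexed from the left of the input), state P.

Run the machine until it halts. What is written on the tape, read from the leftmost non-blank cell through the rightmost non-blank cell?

YXYYYYYYY

state=P head=6 tape=___XYYXYY[X]   (P,X)→(T,Y,·)
state=T head=6 tape=___XYYXYY[Y]   (T,Y)→(T,Y,←)
state=T head=5 tape=___XYYXY[Y]Y   (T,Y)→(T,Y,←)
state=T head=4 tape=___XYYX[Y]YY   (T,Y)→(T,Y,←)
state=T head=3 tape=___XYY[X]YYY   (T,X)→(T,Y,→)
state=T head=4 tape=___XYYY[Y]YY   (T,Y)→(T,Y,←)
state=T head=3 tape=___XYY[Y]YYY   (T,Y)→(T,Y,←)
state=T head=2 tape=___XY[Y]YYYY   (T,Y)→(T,Y,←)
state=T head=1 tape=___X[Y]YYYYY   (T,Y)→(T,Y,←)
state=T head=0 tape=___[X]YYYYYY   (T,X)→(T,Y,→)
state=T head=1 tape=___Y[Y]YYYYY   (T,Y)→(T,Y,←)
state=T head=0 tape=___[Y]YYYYYY   (T,Y)→(T,Y,←)
state=T head=-1 tape=__[_]YYYYYYY   (T,_)→(Q,_,·)
state=Q head=-1 tape=__[_]YYYYYYY   (Q,_)→(R,Y,·)
state=R head=-1 tape=__[Y]YYYYYYY   (R,Y)→(P,Y,·)
state=P head=-1 tape=__[Y]YYYYYYY   (P,Y)→(S,X,←)
state=S head=-2 tape=_[_]XYYYYYYY   (S,_)→(P,Y,←)
state=P head=-3 tape=[_]YXYYYYYYY
The non-blank tape span at halt is YXYYYYYYY.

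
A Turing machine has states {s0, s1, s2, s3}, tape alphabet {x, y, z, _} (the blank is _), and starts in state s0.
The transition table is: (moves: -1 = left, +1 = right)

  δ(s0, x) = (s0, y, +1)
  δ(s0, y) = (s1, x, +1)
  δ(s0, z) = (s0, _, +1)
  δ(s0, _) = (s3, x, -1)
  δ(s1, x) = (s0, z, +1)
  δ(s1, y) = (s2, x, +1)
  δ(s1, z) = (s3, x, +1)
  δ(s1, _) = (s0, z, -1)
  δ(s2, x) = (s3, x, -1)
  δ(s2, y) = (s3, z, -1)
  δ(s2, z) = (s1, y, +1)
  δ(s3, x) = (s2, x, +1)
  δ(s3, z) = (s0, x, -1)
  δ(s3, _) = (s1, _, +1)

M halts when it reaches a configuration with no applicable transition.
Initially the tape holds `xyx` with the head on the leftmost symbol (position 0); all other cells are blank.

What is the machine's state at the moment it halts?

s3

s0 | [x]yx__   read x → write y, move +1, go to s0
s0 | y[y]x__   read y → write x, move +1, go to s1
s1 | yx[x]__   read x → write z, move +1, go to s0
s0 | yxz[_]_   read _ → write x, move -1, go to s3
s3 | yx[z]x_   read z → write x, move -1, go to s0
s0 | y[x]xx_   read x → write y, move +1, go to s0
s0 | yy[x]x_   read x → write y, move +1, go to s0
s0 | yyy[x]_   read x → write y, move +1, go to s0
s0 | yyyy[_]   read _ → write x, move -1, go to s3
s3 | yyy[y]x
No transition is defined for (s3, y); M halts in state s3.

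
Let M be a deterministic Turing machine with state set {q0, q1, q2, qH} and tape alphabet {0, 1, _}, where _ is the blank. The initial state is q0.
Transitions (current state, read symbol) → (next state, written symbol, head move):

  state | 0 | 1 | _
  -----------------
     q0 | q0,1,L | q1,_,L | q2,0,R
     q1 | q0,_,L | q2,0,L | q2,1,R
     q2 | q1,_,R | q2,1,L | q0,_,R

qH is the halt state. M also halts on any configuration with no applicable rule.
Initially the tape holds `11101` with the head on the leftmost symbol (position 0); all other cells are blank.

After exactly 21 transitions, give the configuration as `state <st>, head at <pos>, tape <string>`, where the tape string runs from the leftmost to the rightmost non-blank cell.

q0 | _[1]1101   read 1 → write _, move L, go to q1
q1 | [_]_1101   read _ → write 1, move R, go to q2
q2 | 1[_]1101   read _ → write _, move R, go to q0
q0 | 1_[1]101   read 1 → write _, move L, go to q1
q1 | 1[_]_101   read _ → write 1, move R, go to q2
q2 | 11[_]101   read _ → write _, move R, go to q0
q0 | 11_[1]01   read 1 → write _, move L, go to q1
q1 | 11[_]_01   read _ → write 1, move R, go to q2
q2 | 111[_]01   read _ → write _, move R, go to q0
q0 | 111_[0]1   read 0 → write 1, move L, go to q0
q0 | 111[_]11   read _ → write 0, move R, go to q2
q2 | 1110[1]1   read 1 → write 1, move L, go to q2
q2 | 111[0]11   read 0 → write _, move R, go to q1
q1 | 111_[1]1   read 1 → write 0, move L, go to q2
q2 | 111[_]01   read _ → write _, move R, go to q0
q0 | 111_[0]1   read 0 → write 1, move L, go to q0
q0 | 111[_]11   read _ → write 0, move R, go to q2
q2 | 1110[1]1   read 1 → write 1, move L, go to q2
q2 | 111[0]11   read 0 → write _, move R, go to q1
q1 | 111_[1]1   read 1 → write 0, move L, go to q2
q2 | 111[_]01   read _ → write _, move R, go to q0
q0 | 111_[0]1
After 21 steps: state q0, head at 3, tape 111_01.

state q0, head at 3, tape 111_01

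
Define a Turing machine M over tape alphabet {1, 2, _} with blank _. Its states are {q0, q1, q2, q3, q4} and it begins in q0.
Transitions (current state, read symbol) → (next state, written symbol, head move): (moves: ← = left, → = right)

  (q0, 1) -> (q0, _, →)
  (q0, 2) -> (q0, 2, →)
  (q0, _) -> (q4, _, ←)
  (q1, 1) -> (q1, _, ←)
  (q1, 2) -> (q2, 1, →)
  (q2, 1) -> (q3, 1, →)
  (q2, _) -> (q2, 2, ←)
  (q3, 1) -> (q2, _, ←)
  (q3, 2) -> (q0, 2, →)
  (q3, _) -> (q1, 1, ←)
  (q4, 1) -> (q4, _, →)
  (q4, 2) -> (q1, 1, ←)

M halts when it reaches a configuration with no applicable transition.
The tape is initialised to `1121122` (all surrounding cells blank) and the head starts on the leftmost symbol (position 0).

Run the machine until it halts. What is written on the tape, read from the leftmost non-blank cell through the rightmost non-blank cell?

2____1

q0 | [1]121122_   read 1 → write _, move →, go to q0
q0 | _[1]21122_   read 1 → write _, move →, go to q0
q0 | __[2]1122_   read 2 → write 2, move →, go to q0
q0 | __2[1]122_   read 1 → write _, move →, go to q0
q0 | __2_[1]22_   read 1 → write _, move →, go to q0
q0 | __2__[2]2_   read 2 → write 2, move →, go to q0
q0 | __2__2[2]_   read 2 → write 2, move →, go to q0
q0 | __2__22[_]   read _ → write _, move ←, go to q4
q4 | __2__2[2]_   read 2 → write 1, move ←, go to q1
q1 | __2__[2]1_   read 2 → write 1, move →, go to q2
q2 | __2__1[1]_   read 1 → write 1, move →, go to q3
q3 | __2__11[_]   read _ → write 1, move ←, go to q1
q1 | __2__1[1]1   read 1 → write _, move ←, go to q1
q1 | __2__[1]_1   read 1 → write _, move ←, go to q1
q1 | __2_[_]__1
The non-blank tape span at halt is 2____1.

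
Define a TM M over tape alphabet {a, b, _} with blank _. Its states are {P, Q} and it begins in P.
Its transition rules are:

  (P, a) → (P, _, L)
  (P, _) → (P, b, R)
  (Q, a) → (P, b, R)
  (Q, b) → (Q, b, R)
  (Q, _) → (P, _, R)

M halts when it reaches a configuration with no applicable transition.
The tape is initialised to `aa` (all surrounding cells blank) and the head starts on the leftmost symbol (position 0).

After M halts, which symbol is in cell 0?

b

P | _[a]a   read a → write _, move L, go to P
P | [_]_a   read _ → write b, move R, go to P
P | b[_]a   read _ → write b, move R, go to P
P | bb[a]   read a → write _, move L, go to P
P | b[b]_
Cell 0 holds b when M halts.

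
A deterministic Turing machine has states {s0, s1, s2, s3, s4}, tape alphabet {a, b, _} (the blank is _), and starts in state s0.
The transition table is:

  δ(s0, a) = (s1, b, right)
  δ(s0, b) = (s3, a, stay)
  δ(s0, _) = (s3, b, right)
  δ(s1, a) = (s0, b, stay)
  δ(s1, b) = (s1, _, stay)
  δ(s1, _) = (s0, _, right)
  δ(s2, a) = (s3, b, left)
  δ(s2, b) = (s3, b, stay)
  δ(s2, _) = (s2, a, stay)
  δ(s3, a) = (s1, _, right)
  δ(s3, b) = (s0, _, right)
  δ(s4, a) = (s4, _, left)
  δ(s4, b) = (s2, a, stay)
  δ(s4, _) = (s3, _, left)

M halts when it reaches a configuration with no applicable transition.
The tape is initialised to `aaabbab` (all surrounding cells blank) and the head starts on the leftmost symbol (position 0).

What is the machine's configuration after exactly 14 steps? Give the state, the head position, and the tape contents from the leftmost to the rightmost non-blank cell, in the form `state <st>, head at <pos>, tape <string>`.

s0 | [a]aabbab   read a → write b, move right, go to s1
s1 | b[a]abbab   read a → write b, move stay, go to s0
s0 | b[b]abbab   read b → write a, move stay, go to s3
s3 | b[a]abbab   read a → write _, move right, go to s1
s1 | b_[a]bbab   read a → write b, move stay, go to s0
s0 | b_[b]bbab   read b → write a, move stay, go to s3
s3 | b_[a]bbab   read a → write _, move right, go to s1
s1 | b__[b]bab   read b → write _, move stay, go to s1
s1 | b__[_]bab   read _ → write _, move right, go to s0
s0 | b___[b]ab   read b → write a, move stay, go to s3
s3 | b___[a]ab   read a → write _, move right, go to s1
s1 | b____[a]b   read a → write b, move stay, go to s0
s0 | b____[b]b   read b → write a, move stay, go to s3
s3 | b____[a]b   read a → write _, move right, go to s1
s1 | b_____[b]
After 14 steps: state s1, head at 6, tape b_____b.

state s1, head at 6, tape b_____b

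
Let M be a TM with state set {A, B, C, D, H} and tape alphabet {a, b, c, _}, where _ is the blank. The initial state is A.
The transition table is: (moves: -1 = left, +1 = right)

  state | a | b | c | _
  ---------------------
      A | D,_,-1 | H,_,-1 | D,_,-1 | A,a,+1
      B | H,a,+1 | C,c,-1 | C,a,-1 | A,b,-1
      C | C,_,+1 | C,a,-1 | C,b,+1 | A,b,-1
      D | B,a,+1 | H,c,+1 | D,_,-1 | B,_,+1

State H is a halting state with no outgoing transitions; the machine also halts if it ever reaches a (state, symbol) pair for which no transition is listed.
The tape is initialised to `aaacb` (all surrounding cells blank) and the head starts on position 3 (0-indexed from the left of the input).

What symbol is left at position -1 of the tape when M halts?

state=A head=3 tape=_aaa[c]b   (A,c)→(D,_,-1)
state=D head=2 tape=_aa[a]_b   (D,a)→(B,a,+1)
state=B head=3 tape=_aaa[_]b   (B,_)→(A,b,-1)
state=A head=2 tape=_aa[a]bb   (A,a)→(D,_,-1)
state=D head=1 tape=_a[a]_bb   (D,a)→(B,a,+1)
state=B head=2 tape=_aa[_]bb   (B,_)→(A,b,-1)
state=A head=1 tape=_a[a]bbb   (A,a)→(D,_,-1)
state=D head=0 tape=_[a]_bbb   (D,a)→(B,a,+1)
state=B head=1 tape=_a[_]bbb   (B,_)→(A,b,-1)
state=A head=0 tape=_[a]bbbb   (A,a)→(D,_,-1)
state=D head=-1 tape=[_]_bbbb   (D,_)→(B,_,+1)
state=B head=0 tape=_[_]bbbb   (B,_)→(A,b,-1)
state=A head=-1 tape=[_]bbbbb   (A,_)→(A,a,+1)
state=A head=0 tape=a[b]bbbb   (A,b)→(H,_,-1)
state=H head=-1 tape=[a]_bbbb
Cell -1 holds a when M halts.

a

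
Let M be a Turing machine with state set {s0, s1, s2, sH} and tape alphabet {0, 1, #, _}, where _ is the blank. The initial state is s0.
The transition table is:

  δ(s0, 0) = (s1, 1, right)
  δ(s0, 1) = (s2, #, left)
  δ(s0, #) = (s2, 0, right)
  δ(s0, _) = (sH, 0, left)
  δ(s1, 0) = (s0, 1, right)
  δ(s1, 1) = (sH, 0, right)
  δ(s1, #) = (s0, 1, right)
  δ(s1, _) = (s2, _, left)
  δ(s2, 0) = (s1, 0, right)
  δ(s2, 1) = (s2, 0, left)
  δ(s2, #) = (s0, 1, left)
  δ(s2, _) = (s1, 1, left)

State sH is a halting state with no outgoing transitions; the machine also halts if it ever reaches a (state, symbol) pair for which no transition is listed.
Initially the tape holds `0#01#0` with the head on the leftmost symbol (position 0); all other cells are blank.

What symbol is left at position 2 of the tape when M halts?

1

state=s0 head=0 tape=[0]#01#0   (s0,0)→(s1,1,right)
state=s1 head=1 tape=1[#]01#0   (s1,#)→(s0,1,right)
state=s0 head=2 tape=11[0]1#0   (s0,0)→(s1,1,right)
state=s1 head=3 tape=111[1]#0   (s1,1)→(sH,0,right)
state=sH head=4 tape=1110[#]0
Cell 2 holds 1 when M halts.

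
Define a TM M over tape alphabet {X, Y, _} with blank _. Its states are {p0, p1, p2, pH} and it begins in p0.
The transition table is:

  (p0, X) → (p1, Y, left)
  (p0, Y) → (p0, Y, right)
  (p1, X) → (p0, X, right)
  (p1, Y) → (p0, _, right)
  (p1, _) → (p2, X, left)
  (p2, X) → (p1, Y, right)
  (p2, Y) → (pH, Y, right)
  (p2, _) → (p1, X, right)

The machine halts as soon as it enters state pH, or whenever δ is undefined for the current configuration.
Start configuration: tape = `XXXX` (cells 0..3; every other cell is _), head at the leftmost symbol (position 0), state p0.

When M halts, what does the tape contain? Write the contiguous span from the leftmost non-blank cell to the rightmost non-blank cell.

p0 | __[X]XXX_   read X → write Y, move left, go to p1
p1 | _[_]YXXX_   read _ → write X, move left, go to p2
p2 | [_]XYXXX_   read _ → write X, move right, go to p1
p1 | X[X]YXXX_   read X → write X, move right, go to p0
p0 | XX[Y]XXX_   read Y → write Y, move right, go to p0
p0 | XXY[X]XX_   read X → write Y, move left, go to p1
p1 | XX[Y]YXX_   read Y → write _, move right, go to p0
p0 | XX_[Y]XX_   read Y → write Y, move right, go to p0
p0 | XX_Y[X]X_   read X → write Y, move left, go to p1
p1 | XX_[Y]YX_   read Y → write _, move right, go to p0
p0 | XX__[Y]X_   read Y → write Y, move right, go to p0
p0 | XX__Y[X]_   read X → write Y, move left, go to p1
p1 | XX__[Y]Y_   read Y → write _, move right, go to p0
p0 | XX___[Y]_   read Y → write Y, move right, go to p0
p0 | XX___Y[_]
The non-blank tape span at halt is XX___Y.

XX___Y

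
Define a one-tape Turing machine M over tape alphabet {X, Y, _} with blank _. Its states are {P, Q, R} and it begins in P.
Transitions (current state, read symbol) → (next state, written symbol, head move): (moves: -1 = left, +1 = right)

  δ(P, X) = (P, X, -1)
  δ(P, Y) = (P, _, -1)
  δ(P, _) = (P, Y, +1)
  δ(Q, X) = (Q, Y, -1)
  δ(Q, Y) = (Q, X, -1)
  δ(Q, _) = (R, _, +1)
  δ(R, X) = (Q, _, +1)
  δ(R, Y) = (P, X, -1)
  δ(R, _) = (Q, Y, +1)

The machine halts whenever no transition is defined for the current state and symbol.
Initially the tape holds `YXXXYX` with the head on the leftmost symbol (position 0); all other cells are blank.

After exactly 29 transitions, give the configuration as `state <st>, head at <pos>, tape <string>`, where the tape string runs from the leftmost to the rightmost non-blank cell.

state P, head at -1, tape YYYY_XXXYX

P | ____[Y]XXXYX   read Y → write _, move -1, go to P
P | ___[_]_XXXYX   read _ → write Y, move +1, go to P
P | ___Y[_]XXXYX   read _ → write Y, move +1, go to P
P | ___YY[X]XXYX   read X → write X, move -1, go to P
P | ___Y[Y]XXXYX   read Y → write _, move -1, go to P
P | ___[Y]_XXXYX   read Y → write _, move -1, go to P
P | __[_]__XXXYX   read _ → write Y, move +1, go to P
P | __Y[_]_XXXYX   read _ → write Y, move +1, go to P
P | __YY[_]XXXYX   read _ → write Y, move +1, go to P
P | __YYY[X]XXYX   read X → write X, move -1, go to P
P | __YY[Y]XXXYX   read Y → write _, move -1, go to P
P | __Y[Y]_XXXYX   read Y → write _, move -1, go to P
P | __[Y]__XXXYX   read Y → write _, move -1, go to P
P | _[_]___XXXYX   read _ → write Y, move +1, go to P
P | _Y[_]__XXXYX   read _ → write Y, move +1, go to P
P | _YY[_]_XXXYX   read _ → write Y, move +1, go to P
P | _YYY[_]XXXYX   read _ → write Y, move +1, go to P
P | _YYYY[X]XXYX   read X → write X, move -1, go to P
P | _YYY[Y]XXXYX   read Y → write _, move -1, go to P
P | _YY[Y]_XXXYX   read Y → write _, move -1, go to P
P | _Y[Y]__XXXYX   read Y → write _, move -1, go to P
P | _[Y]___XXXYX   read Y → write _, move -1, go to P
P | [_]____XXXYX   read _ → write Y, move +1, go to P
P | Y[_]___XXXYX   read _ → write Y, move +1, go to P
P | YY[_]__XXXYX   read _ → write Y, move +1, go to P
P | YYY[_]_XXXYX   read _ → write Y, move +1, go to P
P | YYYY[_]XXXYX   read _ → write Y, move +1, go to P
P | YYYYY[X]XXYX   read X → write X, move -1, go to P
P | YYYY[Y]XXXYX   read Y → write _, move -1, go to P
P | YYY[Y]_XXXYX
After 29 steps: state P, head at -1, tape YYYY_XXXYX.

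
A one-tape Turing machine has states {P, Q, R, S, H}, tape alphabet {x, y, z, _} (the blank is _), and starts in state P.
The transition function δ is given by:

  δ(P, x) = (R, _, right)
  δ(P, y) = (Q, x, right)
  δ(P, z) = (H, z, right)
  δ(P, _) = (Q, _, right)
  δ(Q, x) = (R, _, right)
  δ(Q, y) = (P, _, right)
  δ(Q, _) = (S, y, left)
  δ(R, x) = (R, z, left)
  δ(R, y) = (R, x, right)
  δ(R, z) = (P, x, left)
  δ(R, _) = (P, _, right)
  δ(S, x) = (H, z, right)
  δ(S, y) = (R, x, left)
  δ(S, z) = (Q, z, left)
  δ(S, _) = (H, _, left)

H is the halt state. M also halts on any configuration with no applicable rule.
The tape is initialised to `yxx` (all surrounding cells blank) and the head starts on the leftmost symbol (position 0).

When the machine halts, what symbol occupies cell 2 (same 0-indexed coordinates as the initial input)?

z

P | [y]xx_   read y → write x, move right, go to Q
Q | x[x]x_   read x → write _, move right, go to R
R | x_[x]_   read x → write z, move left, go to R
R | x[_]z_   read _ → write _, move right, go to P
P | x_[z]_   read z → write z, move right, go to H
H | x_z[_]
Cell 2 holds z when M halts.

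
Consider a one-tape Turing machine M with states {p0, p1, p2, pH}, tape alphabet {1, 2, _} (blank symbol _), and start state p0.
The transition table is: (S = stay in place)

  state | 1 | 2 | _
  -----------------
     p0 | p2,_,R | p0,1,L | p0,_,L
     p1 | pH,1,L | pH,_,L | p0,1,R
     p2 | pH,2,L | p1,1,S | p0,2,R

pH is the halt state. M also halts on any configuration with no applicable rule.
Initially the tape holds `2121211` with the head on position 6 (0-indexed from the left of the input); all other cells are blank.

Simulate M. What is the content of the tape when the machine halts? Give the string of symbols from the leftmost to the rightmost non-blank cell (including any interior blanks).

state=p0 head=6 tape=212121[1]___   (p0,1)→(p2,_,R)
state=p2 head=7 tape=212121_[_]__   (p2,_)→(p0,2,R)
state=p0 head=8 tape=212121_2[_]_   (p0,_)→(p0,_,L)
state=p0 head=7 tape=212121_[2]__   (p0,2)→(p0,1,L)
state=p0 head=6 tape=212121[_]1__   (p0,_)→(p0,_,L)
state=p0 head=5 tape=21212[1]_1__   (p0,1)→(p2,_,R)
state=p2 head=6 tape=21212_[_]1__   (p2,_)→(p0,2,R)
state=p0 head=7 tape=21212_2[1]__   (p0,1)→(p2,_,R)
state=p2 head=8 tape=21212_2_[_]_   (p2,_)→(p0,2,R)
state=p0 head=9 tape=21212_2_2[_]   (p0,_)→(p0,_,L)
state=p0 head=8 tape=21212_2_[2]_   (p0,2)→(p0,1,L)
state=p0 head=7 tape=21212_2[_]1_   (p0,_)→(p0,_,L)
state=p0 head=6 tape=21212_[2]_1_   (p0,2)→(p0,1,L)
state=p0 head=5 tape=21212[_]1_1_   (p0,_)→(p0,_,L)
state=p0 head=4 tape=2121[2]_1_1_   (p0,2)→(p0,1,L)
state=p0 head=3 tape=212[1]1_1_1_   (p0,1)→(p2,_,R)
state=p2 head=4 tape=212_[1]_1_1_   (p2,1)→(pH,2,L)
state=pH head=3 tape=212[_]2_1_1_
The non-blank tape span at halt is 212_2_1_1.

212_2_1_1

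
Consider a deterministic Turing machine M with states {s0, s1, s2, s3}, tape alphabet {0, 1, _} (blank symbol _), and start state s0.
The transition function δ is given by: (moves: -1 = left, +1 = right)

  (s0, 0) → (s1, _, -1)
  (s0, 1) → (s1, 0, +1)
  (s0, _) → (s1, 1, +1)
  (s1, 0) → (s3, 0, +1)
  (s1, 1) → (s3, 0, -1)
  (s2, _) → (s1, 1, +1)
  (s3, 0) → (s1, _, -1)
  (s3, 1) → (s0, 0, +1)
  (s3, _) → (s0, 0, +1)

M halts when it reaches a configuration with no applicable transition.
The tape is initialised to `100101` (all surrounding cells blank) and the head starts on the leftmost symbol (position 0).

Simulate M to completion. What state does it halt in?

s0 | [1]00101__   read 1 → write 0, move +1, go to s1
s1 | 0[0]0101__   read 0 → write 0, move +1, go to s3
s3 | 00[0]101__   read 0 → write _, move -1, go to s1
s1 | 0[0]_101__   read 0 → write 0, move +1, go to s3
s3 | 00[_]101__   read _ → write 0, move +1, go to s0
s0 | 000[1]01__   read 1 → write 0, move +1, go to s1
s1 | 0000[0]1__   read 0 → write 0, move +1, go to s3
s3 | 00000[1]__   read 1 → write 0, move +1, go to s0
s0 | 000000[_]_   read _ → write 1, move +1, go to s1
s1 | 0000001[_]
No transition is defined for (s1, _); M halts in state s1.

s1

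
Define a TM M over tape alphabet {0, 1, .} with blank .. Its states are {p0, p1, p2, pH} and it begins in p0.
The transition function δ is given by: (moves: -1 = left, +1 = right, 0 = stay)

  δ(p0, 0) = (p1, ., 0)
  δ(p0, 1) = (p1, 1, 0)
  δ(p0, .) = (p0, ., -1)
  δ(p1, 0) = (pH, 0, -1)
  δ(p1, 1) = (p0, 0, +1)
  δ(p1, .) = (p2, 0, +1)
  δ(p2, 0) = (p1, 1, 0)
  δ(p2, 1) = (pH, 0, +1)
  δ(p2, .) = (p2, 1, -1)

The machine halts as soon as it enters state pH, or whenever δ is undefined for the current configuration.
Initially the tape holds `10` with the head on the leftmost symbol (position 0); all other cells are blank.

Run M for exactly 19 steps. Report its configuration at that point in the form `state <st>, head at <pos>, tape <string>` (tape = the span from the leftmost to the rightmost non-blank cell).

state p1, head at 3, tape 000

p0 | [1]0...   read 1 → write 1, move 0, go to p1
p1 | [1]0...   read 1 → write 0, move +1, go to p0
p0 | 0[0]...   read 0 → write ., move 0, go to p1
p1 | 0[.]...   read . → write 0, move +1, go to p2
p2 | 00[.]..   read . → write 1, move -1, go to p2
p2 | 0[0]1..   read 0 → write 1, move 0, go to p1
p1 | 0[1]1..   read 1 → write 0, move +1, go to p0
p0 | 00[1]..   read 1 → write 1, move 0, go to p1
p1 | 00[1]..   read 1 → write 0, move +1, go to p0
p0 | 000[.].   read . → write ., move -1, go to p0
p0 | 00[0]..   read 0 → write ., move 0, go to p1
p1 | 00[.]..   read . → write 0, move +1, go to p2
p2 | 000[.].   read . → write 1, move -1, go to p2
p2 | 00[0]1.   read 0 → write 1, move 0, go to p1
p1 | 00[1]1.   read 1 → write 0, move +1, go to p0
p0 | 000[1].   read 1 → write 1, move 0, go to p1
p1 | 000[1].   read 1 → write 0, move +1, go to p0
p0 | 0000[.]   read . → write ., move -1, go to p0
p0 | 000[0].   read 0 → write ., move 0, go to p1
p1 | 000[.].
After 19 steps: state p1, head at 3, tape 000.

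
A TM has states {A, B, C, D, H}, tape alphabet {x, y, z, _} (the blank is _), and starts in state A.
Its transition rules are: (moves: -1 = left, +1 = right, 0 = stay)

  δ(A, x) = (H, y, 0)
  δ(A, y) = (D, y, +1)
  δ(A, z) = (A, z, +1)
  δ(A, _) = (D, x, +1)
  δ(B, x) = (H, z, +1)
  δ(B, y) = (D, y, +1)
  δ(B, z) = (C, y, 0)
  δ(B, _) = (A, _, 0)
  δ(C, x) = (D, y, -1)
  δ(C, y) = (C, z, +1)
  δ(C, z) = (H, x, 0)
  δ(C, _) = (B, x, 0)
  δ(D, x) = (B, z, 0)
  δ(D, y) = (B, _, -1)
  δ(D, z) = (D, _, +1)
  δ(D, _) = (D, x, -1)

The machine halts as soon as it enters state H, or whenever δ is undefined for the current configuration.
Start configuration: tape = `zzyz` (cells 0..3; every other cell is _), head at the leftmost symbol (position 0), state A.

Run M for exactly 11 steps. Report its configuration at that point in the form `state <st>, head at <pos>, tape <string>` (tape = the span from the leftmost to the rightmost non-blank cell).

state=A head=0 tape=[z]zyz_   (A,z)→(A,z,+1)
state=A head=1 tape=z[z]yz_   (A,z)→(A,z,+1)
state=A head=2 tape=zz[y]z_   (A,y)→(D,y,+1)
state=D head=3 tape=zzy[z]_   (D,z)→(D,_,+1)
state=D head=4 tape=zzy_[_]   (D,_)→(D,x,-1)
state=D head=3 tape=zzy[_]x   (D,_)→(D,x,-1)
state=D head=2 tape=zz[y]xx   (D,y)→(B,_,-1)
state=B head=1 tape=z[z]_xx   (B,z)→(C,y,0)
state=C head=1 tape=z[y]_xx   (C,y)→(C,z,+1)
state=C head=2 tape=zz[_]xx   (C,_)→(B,x,0)
state=B head=2 tape=zz[x]xx   (B,x)→(H,z,+1)
state=H head=3 tape=zzz[x]x
After 11 steps: state H, head at 3, tape zzzxx.

state H, head at 3, tape zzzxx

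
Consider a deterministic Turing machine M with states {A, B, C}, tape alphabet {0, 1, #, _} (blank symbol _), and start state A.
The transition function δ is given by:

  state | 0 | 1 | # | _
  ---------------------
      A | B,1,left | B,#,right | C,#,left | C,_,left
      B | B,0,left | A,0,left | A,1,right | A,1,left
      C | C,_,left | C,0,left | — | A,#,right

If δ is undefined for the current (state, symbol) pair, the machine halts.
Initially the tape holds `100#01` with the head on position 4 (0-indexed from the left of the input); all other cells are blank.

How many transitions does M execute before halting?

25

state=A head=4 tape=__100#[0]1   (A,0)→(B,1,left)
state=B head=3 tape=__100[#]11   (B,#)→(A,1,right)
state=A head=4 tape=__1001[1]1   (A,1)→(B,#,right)
state=B head=5 tape=__1001#[1]   (B,1)→(A,0,left)
state=A head=4 tape=__1001[#]0   (A,#)→(C,#,left)
state=C head=3 tape=__100[1]#0   (C,1)→(C,0,left)
state=C head=2 tape=__10[0]0#0   (C,0)→(C,_,left)
state=C head=1 tape=__1[0]_0#0   (C,0)→(C,_,left)
state=C head=0 tape=__[1]__0#0   (C,1)→(C,0,left)
state=C head=-1 tape=_[_]0__0#0   (C,_)→(A,#,right)
state=A head=0 tape=_#[0]__0#0   (A,0)→(B,1,left)
state=B head=-1 tape=_[#]1__0#0   (B,#)→(A,1,right)
state=A head=0 tape=_1[1]__0#0   (A,1)→(B,#,right)
state=B head=1 tape=_1#[_]_0#0   (B,_)→(A,1,left)
state=A head=0 tape=_1[#]1_0#0   (A,#)→(C,#,left)
state=C head=-1 tape=_[1]#1_0#0   (C,1)→(C,0,left)
state=C head=-2 tape=[_]0#1_0#0   (C,_)→(A,#,right)
state=A head=-1 tape=#[0]#1_0#0   (A,0)→(B,1,left)
state=B head=-2 tape=[#]1#1_0#0   (B,#)→(A,1,right)
state=A head=-1 tape=1[1]#1_0#0   (A,1)→(B,#,right)
state=B head=0 tape=1#[#]1_0#0   (B,#)→(A,1,right)
state=A head=1 tape=1#1[1]_0#0   (A,1)→(B,#,right)
state=B head=2 tape=1#1#[_]0#0   (B,_)→(A,1,left)
state=A head=1 tape=1#1[#]10#0   (A,#)→(C,#,left)
state=C head=0 tape=1#[1]#10#0   (C,1)→(C,0,left)
state=C head=-1 tape=1[#]0#10#0
M halts after 25 transitions.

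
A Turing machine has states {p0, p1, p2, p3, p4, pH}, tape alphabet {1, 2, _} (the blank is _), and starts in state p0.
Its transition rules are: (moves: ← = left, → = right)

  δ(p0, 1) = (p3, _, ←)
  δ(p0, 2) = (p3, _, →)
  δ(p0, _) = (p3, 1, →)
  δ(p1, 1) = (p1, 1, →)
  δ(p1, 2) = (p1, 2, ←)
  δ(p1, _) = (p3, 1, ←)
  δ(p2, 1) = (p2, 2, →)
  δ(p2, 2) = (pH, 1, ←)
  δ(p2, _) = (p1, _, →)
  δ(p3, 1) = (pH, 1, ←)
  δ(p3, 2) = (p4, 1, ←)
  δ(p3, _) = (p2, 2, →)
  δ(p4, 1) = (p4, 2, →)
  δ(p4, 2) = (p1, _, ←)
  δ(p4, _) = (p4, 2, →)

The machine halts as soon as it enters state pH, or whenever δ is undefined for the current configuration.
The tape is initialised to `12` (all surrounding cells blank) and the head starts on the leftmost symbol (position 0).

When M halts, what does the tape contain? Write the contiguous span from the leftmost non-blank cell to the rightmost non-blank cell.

p0 | ____[1]2   read 1 → write _, move ←, go to p3
p3 | ___[_]_2   read _ → write 2, move →, go to p2
p2 | ___2[_]2   read _ → write _, move →, go to p1
p1 | ___2_[2]   read 2 → write 2, move ←, go to p1
p1 | ___2[_]2   read _ → write 1, move ←, go to p3
p3 | ___[2]12   read 2 → write 1, move ←, go to p4
p4 | __[_]112   read _ → write 2, move →, go to p4
p4 | __2[1]12   read 1 → write 2, move →, go to p4
p4 | __22[1]2   read 1 → write 2, move →, go to p4
p4 | __222[2]   read 2 → write _, move ←, go to p1
p1 | __22[2]_   read 2 → write 2, move ←, go to p1
p1 | __2[2]2_   read 2 → write 2, move ←, go to p1
p1 | __[2]22_   read 2 → write 2, move ←, go to p1
p1 | _[_]222_   read _ → write 1, move ←, go to p3
p3 | [_]1222_   read _ → write 2, move →, go to p2
p2 | 2[1]222_   read 1 → write 2, move →, go to p2
p2 | 22[2]22_   read 2 → write 1, move ←, go to pH
pH | 2[2]122_
The non-blank tape span at halt is 22122.

22122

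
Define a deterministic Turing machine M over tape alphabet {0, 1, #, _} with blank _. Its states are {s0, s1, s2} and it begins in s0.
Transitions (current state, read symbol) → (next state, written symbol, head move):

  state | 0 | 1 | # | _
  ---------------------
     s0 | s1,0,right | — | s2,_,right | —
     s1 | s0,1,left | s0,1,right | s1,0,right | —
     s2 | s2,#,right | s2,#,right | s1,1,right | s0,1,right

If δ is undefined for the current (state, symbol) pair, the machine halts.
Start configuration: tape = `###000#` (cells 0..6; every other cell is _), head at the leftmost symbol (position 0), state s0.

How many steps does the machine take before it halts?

state=s0 head=0 tape=[#]##000#__   (s0,#)→(s2,_,right)
state=s2 head=1 tape=_[#]#000#__   (s2,#)→(s1,1,right)
state=s1 head=2 tape=_1[#]000#__   (s1,#)→(s1,0,right)
state=s1 head=3 tape=_10[0]00#__   (s1,0)→(s0,1,left)
state=s0 head=2 tape=_1[0]100#__   (s0,0)→(s1,0,right)
state=s1 head=3 tape=_10[1]00#__   (s1,1)→(s0,1,right)
state=s0 head=4 tape=_101[0]0#__   (s0,0)→(s1,0,right)
state=s1 head=5 tape=_1010[0]#__   (s1,0)→(s0,1,left)
state=s0 head=4 tape=_101[0]1#__   (s0,0)→(s1,0,right)
state=s1 head=5 tape=_1010[1]#__   (s1,1)→(s0,1,right)
state=s0 head=6 tape=_10101[#]__   (s0,#)→(s2,_,right)
state=s2 head=7 tape=_10101_[_]_   (s2,_)→(s0,1,right)
state=s0 head=8 tape=_10101_1[_]
M halts after 12 transitions.

12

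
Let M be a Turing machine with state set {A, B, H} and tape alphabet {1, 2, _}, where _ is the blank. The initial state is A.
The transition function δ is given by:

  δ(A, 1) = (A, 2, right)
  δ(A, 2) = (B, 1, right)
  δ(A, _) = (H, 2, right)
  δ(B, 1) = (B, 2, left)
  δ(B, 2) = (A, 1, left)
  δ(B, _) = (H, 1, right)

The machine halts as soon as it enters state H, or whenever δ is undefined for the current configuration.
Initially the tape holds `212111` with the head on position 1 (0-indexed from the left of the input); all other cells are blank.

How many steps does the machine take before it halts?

9

A | _2[1]2111   read 1 → write 2, move right, go to A
A | _22[2]111   read 2 → write 1, move right, go to B
B | _221[1]11   read 1 → write 2, move left, go to B
B | _22[1]211   read 1 → write 2, move left, go to B
B | _2[2]2211   read 2 → write 1, move left, go to A
A | _[2]12211   read 2 → write 1, move right, go to B
B | _1[1]2211   read 1 → write 2, move left, go to B
B | _[1]22211   read 1 → write 2, move left, go to B
B | [_]222211   read _ → write 1, move right, go to H
H | 1[2]22211
M halts after 9 transitions.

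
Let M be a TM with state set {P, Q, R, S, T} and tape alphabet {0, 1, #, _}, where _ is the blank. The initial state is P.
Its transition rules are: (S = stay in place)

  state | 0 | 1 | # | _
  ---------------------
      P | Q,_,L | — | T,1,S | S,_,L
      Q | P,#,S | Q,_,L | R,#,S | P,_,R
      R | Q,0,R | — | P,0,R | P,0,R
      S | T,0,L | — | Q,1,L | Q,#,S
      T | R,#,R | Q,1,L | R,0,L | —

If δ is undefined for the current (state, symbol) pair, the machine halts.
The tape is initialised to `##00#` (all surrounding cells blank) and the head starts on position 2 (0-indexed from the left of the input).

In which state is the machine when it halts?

P

P | __##[0]0#   read 0 → write _, move L, go to Q
Q | __#[#]_0#   read # → write #, move S, go to R
R | __#[#]_0#   read # → write 0, move R, go to P
P | __#0[_]0#   read _ → write _, move L, go to S
S | __#[0]_0#   read 0 → write 0, move L, go to T
T | __[#]0_0#   read # → write 0, move L, go to R
R | _[_]00_0#   read _ → write 0, move R, go to P
P | _0[0]0_0#   read 0 → write _, move L, go to Q
Q | _[0]_0_0#   read 0 → write #, move S, go to P
P | _[#]_0_0#   read # → write 1, move S, go to T
T | _[1]_0_0#   read 1 → write 1, move L, go to Q
Q | [_]1_0_0#   read _ → write _, move R, go to P
P | _[1]_0_0#
No transition is defined for (P, 1); M halts in state P.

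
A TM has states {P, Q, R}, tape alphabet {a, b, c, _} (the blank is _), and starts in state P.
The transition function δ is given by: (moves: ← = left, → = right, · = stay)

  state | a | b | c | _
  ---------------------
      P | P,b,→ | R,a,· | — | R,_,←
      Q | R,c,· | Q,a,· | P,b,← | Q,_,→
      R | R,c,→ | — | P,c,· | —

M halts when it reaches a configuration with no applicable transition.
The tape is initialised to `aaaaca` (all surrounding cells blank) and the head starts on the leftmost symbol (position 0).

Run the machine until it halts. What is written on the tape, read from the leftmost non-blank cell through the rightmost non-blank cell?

bbbbca

state=P head=0 tape=[a]aaaca   (P,a)→(P,b,→)
state=P head=1 tape=b[a]aaca   (P,a)→(P,b,→)
state=P head=2 tape=bb[a]aca   (P,a)→(P,b,→)
state=P head=3 tape=bbb[a]ca   (P,a)→(P,b,→)
state=P head=4 tape=bbbb[c]a
The non-blank tape span at halt is bbbbca.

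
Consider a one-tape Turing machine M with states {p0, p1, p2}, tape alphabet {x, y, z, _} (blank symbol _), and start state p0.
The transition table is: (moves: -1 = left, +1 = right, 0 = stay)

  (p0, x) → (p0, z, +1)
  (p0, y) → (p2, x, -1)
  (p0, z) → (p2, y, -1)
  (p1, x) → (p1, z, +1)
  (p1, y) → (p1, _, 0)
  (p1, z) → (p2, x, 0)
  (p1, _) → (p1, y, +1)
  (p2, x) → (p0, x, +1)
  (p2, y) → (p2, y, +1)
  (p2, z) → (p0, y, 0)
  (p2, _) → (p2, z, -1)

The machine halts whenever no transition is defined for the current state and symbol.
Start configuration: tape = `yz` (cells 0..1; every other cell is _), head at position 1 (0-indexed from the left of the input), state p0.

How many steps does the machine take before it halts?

state=p0 head=1 tape=y[z]__   (p0,z)→(p2,y,-1)
state=p2 head=0 tape=[y]y__   (p2,y)→(p2,y,+1)
state=p2 head=1 tape=y[y]__   (p2,y)→(p2,y,+1)
state=p2 head=2 tape=yy[_]_   (p2,_)→(p2,z,-1)
state=p2 head=1 tape=y[y]z_   (p2,y)→(p2,y,+1)
state=p2 head=2 tape=yy[z]_   (p2,z)→(p0,y,0)
state=p0 head=2 tape=yy[y]_   (p0,y)→(p2,x,-1)
state=p2 head=1 tape=y[y]x_   (p2,y)→(p2,y,+1)
state=p2 head=2 tape=yy[x]_   (p2,x)→(p0,x,+1)
state=p0 head=3 tape=yyx[_]
M halts after 9 transitions.

9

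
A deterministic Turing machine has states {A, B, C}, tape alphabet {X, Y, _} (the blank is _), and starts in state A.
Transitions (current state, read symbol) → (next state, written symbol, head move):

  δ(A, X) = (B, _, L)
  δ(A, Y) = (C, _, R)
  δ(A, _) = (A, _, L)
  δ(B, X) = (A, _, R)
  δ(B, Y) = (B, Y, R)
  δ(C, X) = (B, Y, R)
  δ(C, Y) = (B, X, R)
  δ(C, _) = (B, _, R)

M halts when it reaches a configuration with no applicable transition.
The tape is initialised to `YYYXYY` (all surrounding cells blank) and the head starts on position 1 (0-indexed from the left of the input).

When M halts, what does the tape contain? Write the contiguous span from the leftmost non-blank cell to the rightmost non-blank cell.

Y_X__X

A | Y[Y]YXYY_   read Y → write _, move R, go to C
C | Y_[Y]XYY_   read Y → write X, move R, go to B
B | Y_X[X]YY_   read X → write _, move R, go to A
A | Y_X_[Y]Y_   read Y → write _, move R, go to C
C | Y_X__[Y]_   read Y → write X, move R, go to B
B | Y_X__X[_]
The non-blank tape span at halt is Y_X__X.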